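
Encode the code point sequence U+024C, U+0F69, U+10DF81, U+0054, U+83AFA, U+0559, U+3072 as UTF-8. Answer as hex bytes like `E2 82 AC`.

C9 8C E0 BD A9 F4 8D BE 81 54 F2 83 AB BA D5 99 E3 81 B2

U+024C: 2-byte form → C9 8C.
U+0F69: 3-byte form → E0 BD A9.
U+10DF81: 4-byte form → F4 8D BE 81.
U+0054: 1-byte form → 54.
U+83AFA: 4-byte form → F2 83 AB BA.
U+0559: 2-byte form → D5 99.
U+3072: 3-byte form → E3 81 B2.
Concatenated (19 bytes): C9 8C E0 BD A9 F4 8D BE 81 54 F2 83 AB BA D5 99 E3 81 B2.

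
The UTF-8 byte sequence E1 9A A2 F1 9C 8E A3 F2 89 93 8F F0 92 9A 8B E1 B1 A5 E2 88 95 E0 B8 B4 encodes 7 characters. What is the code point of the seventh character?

U+0E34

Offset 0: leading byte 0xE1 = 11100001 → 3-byte char #1 = E1 9A A2.
Offset 3: leading byte 0xF1 = 11110001 → 4-byte char #2 = F1 9C 8E A3.
Offset 7: leading byte 0xF2 = 11110010 → 4-byte char #3 = F2 89 93 8F.
Offset 11: leading byte 0xF0 = 11110000 → 4-byte char #4 = F0 92 9A 8B.
Offset 15: leading byte 0xE1 = 11100001 → 3-byte char #5 = E1 B1 A5.
Offset 18: leading byte 0xE2 = 11100010 → 3-byte char #6 = E2 88 95.
Offset 21: leading byte 0xE0 = 11100000 → 3-byte char #7 = E0 B8 B4.
Leading byte 0xE0 = 11100000 matches 1110xxxx → 3-byte sequence.
Byte 1: 0xE0 = 11100000, payload 0000 (4 bits).
Byte 2: 0xB8 = 10111000 (10xxxxxx ✓), payload 111000.
Byte 3: 0xB4 = 10110100 (10xxxxxx ✓), payload 110100.
Concatenate: 0000111000110100 = 0xE34 (16 bits → U+0E34).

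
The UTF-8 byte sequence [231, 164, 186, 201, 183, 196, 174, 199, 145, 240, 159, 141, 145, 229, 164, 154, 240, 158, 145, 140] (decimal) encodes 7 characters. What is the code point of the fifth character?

Offset 0: leading byte 0xE7 = 11100111 → 3-byte char #1 = E7 A4 BA.
Offset 3: leading byte 0xC9 = 11001001 → 2-byte char #2 = C9 B7.
Offset 5: leading byte 0xC4 = 11000100 → 2-byte char #3 = C4 AE.
Offset 7: leading byte 0xC7 = 11000111 → 2-byte char #4 = C7 91.
Offset 9: leading byte 0xF0 = 11110000 → 4-byte char #5 = F0 9F 8D 91.
Leading byte 0xF0 = 11110000 matches 11110xxx → 4-byte sequence.
Byte 1: 0xF0 = 11110000, payload 000 (3 bits).
Byte 2: 0x9F = 10011111 (10xxxxxx ✓), payload 011111.
Byte 3: 0x8D = 10001101 (10xxxxxx ✓), payload 001101.
Byte 4: 0x91 = 10010001 (10xxxxxx ✓), payload 010001.
Concatenate: 000011111001101010001 = 0x1F351 (21 bits → U+1F351).

U+1F351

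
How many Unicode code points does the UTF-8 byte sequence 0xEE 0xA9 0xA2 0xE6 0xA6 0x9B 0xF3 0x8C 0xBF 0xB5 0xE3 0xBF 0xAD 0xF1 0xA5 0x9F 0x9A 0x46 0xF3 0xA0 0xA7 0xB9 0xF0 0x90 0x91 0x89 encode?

8

Byte at offset 0: 0xEE = 11101110 → 3-byte char (#1). Advance 3.
Byte at offset 3: 0xE6 = 11100110 → 3-byte char (#2). Advance 3.
Byte at offset 6: 0xF3 = 11110011 → 4-byte char (#3). Advance 4.
Byte at offset 10: 0xE3 = 11100011 → 3-byte char (#4). Advance 3.
Byte at offset 13: 0xF1 = 11110001 → 4-byte char (#5). Advance 4.
Byte at offset 17: 0x46 = 01000110 → 1-byte char (#6). Advance 1.
Byte at offset 18: 0xF3 = 11110011 → 4-byte char (#7). Advance 4.
Byte at offset 22: 0xF0 = 11110000 → 4-byte char (#8). Advance 4.
Reached end at offset 26 after 8 code points.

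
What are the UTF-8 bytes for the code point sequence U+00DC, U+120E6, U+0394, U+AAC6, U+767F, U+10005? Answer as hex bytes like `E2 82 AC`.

C3 9C F0 92 83 A6 CE 94 EA AB 86 E7 99 BF F0 90 80 85

U+00DC: 2-byte form → C3 9C.
U+120E6: 4-byte form → F0 92 83 A6.
U+0394: 2-byte form → CE 94.
U+AAC6: 3-byte form → EA AB 86.
U+767F: 3-byte form → E7 99 BF.
U+10005: 4-byte form → F0 90 80 85.
Concatenated (18 bytes): C3 9C F0 92 83 A6 CE 94 EA AB 86 E7 99 BF F0 90 80 85.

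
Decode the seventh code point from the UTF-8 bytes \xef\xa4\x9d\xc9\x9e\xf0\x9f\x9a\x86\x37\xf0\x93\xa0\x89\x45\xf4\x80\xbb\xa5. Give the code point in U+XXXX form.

Offset 0: leading byte 0xEF = 11101111 → 3-byte char #1 = EF A4 9D.
Offset 3: leading byte 0xC9 = 11001001 → 2-byte char #2 = C9 9E.
Offset 5: leading byte 0xF0 = 11110000 → 4-byte char #3 = F0 9F 9A 86.
Offset 9: leading byte 0x37 = 00110111 → 1-byte char #4 = 37.
Offset 10: leading byte 0xF0 = 11110000 → 4-byte char #5 = F0 93 A0 89.
Offset 14: leading byte 0x45 = 01000101 → 1-byte char #6 = 45.
Offset 15: leading byte 0xF4 = 11110100 → 4-byte char #7 = F4 80 BB A5.
Leading byte 0xF4 = 11110100 matches 11110xxx → 4-byte sequence.
Byte 1: 0xF4 = 11110100, payload 100 (3 bits).
Byte 2: 0x80 = 10000000 (10xxxxxx ✓), payload 000000.
Byte 3: 0xBB = 10111011 (10xxxxxx ✓), payload 111011.
Byte 4: 0xA5 = 10100101 (10xxxxxx ✓), payload 100101.
Concatenate: 100000000111011100101 = 0x100EE5 (21 bits → U+100EE5).

U+100EE5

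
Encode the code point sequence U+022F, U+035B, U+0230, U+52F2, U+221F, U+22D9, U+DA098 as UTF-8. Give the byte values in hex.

U+022F: 2-byte form → C8 AF.
U+035B: 2-byte form → CD 9B.
U+0230: 2-byte form → C8 B0.
U+52F2: 3-byte form → E5 8B B2.
U+221F: 3-byte form → E2 88 9F.
U+22D9: 3-byte form → E2 8B 99.
U+DA098: 4-byte form → F3 9A 82 98.
Concatenated (19 bytes): C8 AF CD 9B C8 B0 E5 8B B2 E2 88 9F E2 8B 99 F3 9A 82 98.

C8 AF CD 9B C8 B0 E5 8B B2 E2 88 9F E2 8B 99 F3 9A 82 98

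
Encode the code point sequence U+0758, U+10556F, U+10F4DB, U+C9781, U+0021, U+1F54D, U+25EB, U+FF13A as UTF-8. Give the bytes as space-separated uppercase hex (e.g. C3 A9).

U+0758: 2-byte form → DD 98.
U+10556F: 4-byte form → F4 85 95 AF.
U+10F4DB: 4-byte form → F4 8F 93 9B.
U+C9781: 4-byte form → F3 89 9E 81.
U+0021: 1-byte form → 21.
U+1F54D: 4-byte form → F0 9F 95 8D.
U+25EB: 3-byte form → E2 97 AB.
U+FF13A: 4-byte form → F3 BF 84 BA.
Concatenated (26 bytes): DD 98 F4 85 95 AF F4 8F 93 9B F3 89 9E 81 21 F0 9F 95 8D E2 97 AB F3 BF 84 BA.

DD 98 F4 85 95 AF F4 8F 93 9B F3 89 9E 81 21 F0 9F 95 8D E2 97 AB F3 BF 84 BA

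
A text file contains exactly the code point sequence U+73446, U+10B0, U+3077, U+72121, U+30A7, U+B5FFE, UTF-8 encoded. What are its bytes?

U+73446: 4-byte form → F1 B3 91 86.
U+10B0: 3-byte form → E1 82 B0.
U+3077: 3-byte form → E3 81 B7.
U+72121: 4-byte form → F1 B2 84 A1.
U+30A7: 3-byte form → E3 82 A7.
U+B5FFE: 4-byte form → F2 B5 BF BE.
Concatenated (21 bytes): F1 B3 91 86 E1 82 B0 E3 81 B7 F1 B2 84 A1 E3 82 A7 F2 B5 BF BE.

F1 B3 91 86 E1 82 B0 E3 81 B7 F1 B2 84 A1 E3 82 A7 F2 B5 BF BE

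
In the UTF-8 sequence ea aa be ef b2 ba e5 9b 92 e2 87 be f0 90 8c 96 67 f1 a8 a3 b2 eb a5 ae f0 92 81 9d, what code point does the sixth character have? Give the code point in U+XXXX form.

Offset 0: leading byte 0xEA = 11101010 → 3-byte char #1 = EA AA BE.
Offset 3: leading byte 0xEF = 11101111 → 3-byte char #2 = EF B2 BA.
Offset 6: leading byte 0xE5 = 11100101 → 3-byte char #3 = E5 9B 92.
Offset 9: leading byte 0xE2 = 11100010 → 3-byte char #4 = E2 87 BE.
Offset 12: leading byte 0xF0 = 11110000 → 4-byte char #5 = F0 90 8C 96.
Offset 16: leading byte 0x67 = 01100111 → 1-byte char #6 = 67.
Leading byte 0x67 = 01100111 matches 0xxxxxxx → 1-byte sequence.
Byte 1: 0x67 = 01100111, payload 1100111 (7 bits).
Concatenate: 1100111 = 0x67 (7 bits → U+0067).

U+0067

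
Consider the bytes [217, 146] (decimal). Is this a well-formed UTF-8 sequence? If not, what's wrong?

Leading byte 0xD9 = 11011001 → 2-byte form.
Continuation bytes 0x92=10010010 all match 10xxxxxx.
Decoded value 0x652 is ≥ 0x80 (shortest form) and not a surrogate.

valid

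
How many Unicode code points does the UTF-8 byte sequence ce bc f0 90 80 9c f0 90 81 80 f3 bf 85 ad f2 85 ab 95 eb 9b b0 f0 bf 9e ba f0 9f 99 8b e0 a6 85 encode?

9

Byte at offset 0: 0xCE = 11001110 → 2-byte char (#1). Advance 2.
Byte at offset 2: 0xF0 = 11110000 → 4-byte char (#2). Advance 4.
Byte at offset 6: 0xF0 = 11110000 → 4-byte char (#3). Advance 4.
Byte at offset 10: 0xF3 = 11110011 → 4-byte char (#4). Advance 4.
Byte at offset 14: 0xF2 = 11110010 → 4-byte char (#5). Advance 4.
Byte at offset 18: 0xEB = 11101011 → 3-byte char (#6). Advance 3.
Byte at offset 21: 0xF0 = 11110000 → 4-byte char (#7). Advance 4.
Byte at offset 25: 0xF0 = 11110000 → 4-byte char (#8). Advance 4.
Byte at offset 29: 0xE0 = 11100000 → 3-byte char (#9). Advance 3.
Reached end at offset 32 after 9 code points.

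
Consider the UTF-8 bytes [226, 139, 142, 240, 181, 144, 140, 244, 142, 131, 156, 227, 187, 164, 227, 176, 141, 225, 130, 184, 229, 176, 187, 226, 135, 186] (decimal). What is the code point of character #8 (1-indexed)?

U+21FA

Offset 0: leading byte 0xE2 = 11100010 → 3-byte char #1 = E2 8B 8E.
Offset 3: leading byte 0xF0 = 11110000 → 4-byte char #2 = F0 B5 90 8C.
Offset 7: leading byte 0xF4 = 11110100 → 4-byte char #3 = F4 8E 83 9C.
Offset 11: leading byte 0xE3 = 11100011 → 3-byte char #4 = E3 BB A4.
Offset 14: leading byte 0xE3 = 11100011 → 3-byte char #5 = E3 B0 8D.
Offset 17: leading byte 0xE1 = 11100001 → 3-byte char #6 = E1 82 B8.
Offset 20: leading byte 0xE5 = 11100101 → 3-byte char #7 = E5 B0 BB.
Offset 23: leading byte 0xE2 = 11100010 → 3-byte char #8 = E2 87 BA.
Leading byte 0xE2 = 11100010 matches 1110xxxx → 3-byte sequence.
Byte 1: 0xE2 = 11100010, payload 0010 (4 bits).
Byte 2: 0x87 = 10000111 (10xxxxxx ✓), payload 000111.
Byte 3: 0xBA = 10111010 (10xxxxxx ✓), payload 111010.
Concatenate: 0010000111111010 = 0x21FA (16 bits → U+21FA).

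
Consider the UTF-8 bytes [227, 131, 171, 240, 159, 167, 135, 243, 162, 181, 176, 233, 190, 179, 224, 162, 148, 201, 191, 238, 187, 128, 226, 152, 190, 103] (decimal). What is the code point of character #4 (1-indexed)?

Offset 0: leading byte 0xE3 = 11100011 → 3-byte char #1 = E3 83 AB.
Offset 3: leading byte 0xF0 = 11110000 → 4-byte char #2 = F0 9F A7 87.
Offset 7: leading byte 0xF3 = 11110011 → 4-byte char #3 = F3 A2 B5 B0.
Offset 11: leading byte 0xE9 = 11101001 → 3-byte char #4 = E9 BE B3.
Leading byte 0xE9 = 11101001 matches 1110xxxx → 3-byte sequence.
Byte 1: 0xE9 = 11101001, payload 1001 (4 bits).
Byte 2: 0xBE = 10111110 (10xxxxxx ✓), payload 111110.
Byte 3: 0xB3 = 10110011 (10xxxxxx ✓), payload 110011.
Concatenate: 1001111110110011 = 0x9FB3 (16 bits → U+9FB3).

U+9FB3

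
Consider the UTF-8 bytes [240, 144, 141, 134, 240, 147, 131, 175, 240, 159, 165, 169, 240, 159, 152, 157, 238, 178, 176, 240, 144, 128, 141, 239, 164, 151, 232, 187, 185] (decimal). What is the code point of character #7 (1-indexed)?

U+F917

Offset 0: leading byte 0xF0 = 11110000 → 4-byte char #1 = F0 90 8D 86.
Offset 4: leading byte 0xF0 = 11110000 → 4-byte char #2 = F0 93 83 AF.
Offset 8: leading byte 0xF0 = 11110000 → 4-byte char #3 = F0 9F A5 A9.
Offset 12: leading byte 0xF0 = 11110000 → 4-byte char #4 = F0 9F 98 9D.
Offset 16: leading byte 0xEE = 11101110 → 3-byte char #5 = EE B2 B0.
Offset 19: leading byte 0xF0 = 11110000 → 4-byte char #6 = F0 90 80 8D.
Offset 23: leading byte 0xEF = 11101111 → 3-byte char #7 = EF A4 97.
Leading byte 0xEF = 11101111 matches 1110xxxx → 3-byte sequence.
Byte 1: 0xEF = 11101111, payload 1111 (4 bits).
Byte 2: 0xA4 = 10100100 (10xxxxxx ✓), payload 100100.
Byte 3: 0x97 = 10010111 (10xxxxxx ✓), payload 010111.
Concatenate: 1111100100010111 = 0xF917 (16 bits → U+F917).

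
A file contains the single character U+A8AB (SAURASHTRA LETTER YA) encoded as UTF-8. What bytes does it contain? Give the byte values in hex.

U+A8AB = 0xA8AB = 43179 decimal. In range U+0800–U+FFFF → 3-byte form: 1110xxxx 10xxxxxx 10xxxxxx.
Binary (16 bits): 1010100010101011.
Split 4+6+6: 1010 | 100010 | 101011.
Byte 1: 11101010 = 0xEA.
Byte 2: 10100010 = 0xA2.
Byte 3: 10101011 = 0xAB.

EA A2 AB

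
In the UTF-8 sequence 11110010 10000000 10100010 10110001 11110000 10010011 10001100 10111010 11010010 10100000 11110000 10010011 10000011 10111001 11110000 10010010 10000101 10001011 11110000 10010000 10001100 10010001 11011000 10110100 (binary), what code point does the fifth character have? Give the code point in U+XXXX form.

U+1214B

Offset 0: leading byte 0xF2 = 11110010 → 4-byte char #1 = F2 80 A2 B1.
Offset 4: leading byte 0xF0 = 11110000 → 4-byte char #2 = F0 93 8C BA.
Offset 8: leading byte 0xD2 = 11010010 → 2-byte char #3 = D2 A0.
Offset 10: leading byte 0xF0 = 11110000 → 4-byte char #4 = F0 93 83 B9.
Offset 14: leading byte 0xF0 = 11110000 → 4-byte char #5 = F0 92 85 8B.
Leading byte 0xF0 = 11110000 matches 11110xxx → 4-byte sequence.
Byte 1: 0xF0 = 11110000, payload 000 (3 bits).
Byte 2: 0x92 = 10010010 (10xxxxxx ✓), payload 010010.
Byte 3: 0x85 = 10000101 (10xxxxxx ✓), payload 000101.
Byte 4: 0x8B = 10001011 (10xxxxxx ✓), payload 001011.
Concatenate: 000010010000101001011 = 0x1214B (21 bits → U+1214B).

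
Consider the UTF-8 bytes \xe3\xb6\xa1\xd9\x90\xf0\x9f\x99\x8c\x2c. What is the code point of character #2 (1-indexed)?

Offset 0: leading byte 0xE3 = 11100011 → 3-byte char #1 = E3 B6 A1.
Offset 3: leading byte 0xD9 = 11011001 → 2-byte char #2 = D9 90.
Leading byte 0xD9 = 11011001 matches 110xxxxx → 2-byte sequence.
Byte 1: 0xD9 = 11011001, payload 11001 (5 bits).
Byte 2: 0x90 = 10010000 (10xxxxxx ✓), payload 010000.
Concatenate: 11001010000 = 0x650 (11 bits → U+0650).

U+0650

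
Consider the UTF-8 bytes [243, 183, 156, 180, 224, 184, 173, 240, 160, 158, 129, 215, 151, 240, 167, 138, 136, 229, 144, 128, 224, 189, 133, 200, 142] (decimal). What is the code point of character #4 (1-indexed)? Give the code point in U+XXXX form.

Offset 0: leading byte 0xF3 = 11110011 → 4-byte char #1 = F3 B7 9C B4.
Offset 4: leading byte 0xE0 = 11100000 → 3-byte char #2 = E0 B8 AD.
Offset 7: leading byte 0xF0 = 11110000 → 4-byte char #3 = F0 A0 9E 81.
Offset 11: leading byte 0xD7 = 11010111 → 2-byte char #4 = D7 97.
Leading byte 0xD7 = 11010111 matches 110xxxxx → 2-byte sequence.
Byte 1: 0xD7 = 11010111, payload 10111 (5 bits).
Byte 2: 0x97 = 10010111 (10xxxxxx ✓), payload 010111.
Concatenate: 10111010111 = 0x5D7 (11 bits → U+05D7).

U+05D7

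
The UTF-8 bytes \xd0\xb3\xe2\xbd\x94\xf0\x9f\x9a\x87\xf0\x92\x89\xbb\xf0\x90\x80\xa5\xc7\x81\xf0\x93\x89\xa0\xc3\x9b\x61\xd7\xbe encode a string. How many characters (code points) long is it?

Byte at offset 0: 0xD0 = 11010000 → 2-byte char (#1). Advance 2.
Byte at offset 2: 0xE2 = 11100010 → 3-byte char (#2). Advance 3.
Byte at offset 5: 0xF0 = 11110000 → 4-byte char (#3). Advance 4.
Byte at offset 9: 0xF0 = 11110000 → 4-byte char (#4). Advance 4.
Byte at offset 13: 0xF0 = 11110000 → 4-byte char (#5). Advance 4.
Byte at offset 17: 0xC7 = 11000111 → 2-byte char (#6). Advance 2.
Byte at offset 19: 0xF0 = 11110000 → 4-byte char (#7). Advance 4.
Byte at offset 23: 0xC3 = 11000011 → 2-byte char (#8). Advance 2.
Byte at offset 25: 0x61 = 01100001 → 1-byte char (#9). Advance 1.
Byte at offset 26: 0xD7 = 11010111 → 2-byte char (#10). Advance 2.
Reached end at offset 28 after 10 code points.

10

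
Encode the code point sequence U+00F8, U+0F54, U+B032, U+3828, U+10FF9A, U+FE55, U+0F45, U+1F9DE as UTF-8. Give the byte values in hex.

C3 B8 E0 BD 94 EB 80 B2 E3 A0 A8 F4 8F BE 9A EF B9 95 E0 BD 85 F0 9F A7 9E

U+00F8: 2-byte form → C3 B8.
U+0F54: 3-byte form → E0 BD 94.
U+B032: 3-byte form → EB 80 B2.
U+3828: 3-byte form → E3 A0 A8.
U+10FF9A: 4-byte form → F4 8F BE 9A.
U+FE55: 3-byte form → EF B9 95.
U+0F45: 3-byte form → E0 BD 85.
U+1F9DE: 4-byte form → F0 9F A7 9E.
Concatenated (25 bytes): C3 B8 E0 BD 94 EB 80 B2 E3 A0 A8 F4 8F BE 9A EF B9 95 E0 BD 85 F0 9F A7 9E.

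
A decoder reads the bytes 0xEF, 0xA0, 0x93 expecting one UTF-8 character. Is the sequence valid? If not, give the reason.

Leading byte 0xEF = 11101111 → 3-byte form.
Continuation bytes 0xA0=10100000, 0x93=10010011 all match 10xxxxxx.
Decoded value 0xF813 is ≥ 0x800 (shortest form) and not a surrogate.

valid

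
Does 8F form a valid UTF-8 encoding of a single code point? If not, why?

Byte 0x8F = 10001111 has the form 10xxxxxx — a continuation byte — but there is no preceding leading byte.

invalid (continuation byte with no leading byte)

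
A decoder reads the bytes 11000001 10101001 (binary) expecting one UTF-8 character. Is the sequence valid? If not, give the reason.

Leading byte 0xC1 = 11000001 → 2-byte form.
Continuation bytes all match 10xxxxxx. Payload decodes to 0x69.
But 0x69 < 0x80, the minimum for a 2-byte sequence — this is an overlong encoding.

invalid (overlong encoding)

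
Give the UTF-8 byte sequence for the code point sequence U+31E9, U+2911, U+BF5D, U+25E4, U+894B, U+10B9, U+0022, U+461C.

U+31E9: 3-byte form → E3 87 A9.
U+2911: 3-byte form → E2 A4 91.
U+BF5D: 3-byte form → EB BD 9D.
U+25E4: 3-byte form → E2 97 A4.
U+894B: 3-byte form → E8 A5 8B.
U+10B9: 3-byte form → E1 82 B9.
U+0022: 1-byte form → 22.
U+461C: 3-byte form → E4 98 9C.
Concatenated (22 bytes): E3 87 A9 E2 A4 91 EB BD 9D E2 97 A4 E8 A5 8B E1 82 B9 22 E4 98 9C.

E3 87 A9 E2 A4 91 EB BD 9D E2 97 A4 E8 A5 8B E1 82 B9 22 E4 98 9C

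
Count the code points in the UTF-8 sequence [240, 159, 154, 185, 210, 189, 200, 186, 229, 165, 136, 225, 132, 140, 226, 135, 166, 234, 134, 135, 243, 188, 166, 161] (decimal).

Byte at offset 0: 0xF0 = 11110000 → 4-byte char (#1). Advance 4.
Byte at offset 4: 0xD2 = 11010010 → 2-byte char (#2). Advance 2.
Byte at offset 6: 0xC8 = 11001000 → 2-byte char (#3). Advance 2.
Byte at offset 8: 0xE5 = 11100101 → 3-byte char (#4). Advance 3.
Byte at offset 11: 0xE1 = 11100001 → 3-byte char (#5). Advance 3.
Byte at offset 14: 0xE2 = 11100010 → 3-byte char (#6). Advance 3.
Byte at offset 17: 0xEA = 11101010 → 3-byte char (#7). Advance 3.
Byte at offset 20: 0xF3 = 11110011 → 4-byte char (#8). Advance 4.
Reached end at offset 24 after 8 code points.

8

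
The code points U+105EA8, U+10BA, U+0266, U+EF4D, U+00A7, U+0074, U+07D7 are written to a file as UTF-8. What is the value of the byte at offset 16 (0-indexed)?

U+105EA8 → 4-byte form F4 85 BA A8 at offsets 0–3.
U+10BA → 3-byte form E1 82 BA at offsets 4–6.
U+0266 → 2-byte form C9 A6 at offsets 7–8.
U+EF4D → 3-byte form EE BD 8D at offsets 9–11.
U+00A7 → 2-byte form C2 A7 at offsets 12–13.
U+0074 → 1-byte form 74 at offsets 14–14.
U+07D7 → 2-byte form DF 97 at offsets 15–16.
Offset 16 falls in char 7's range; it's byte 2 of DF 97 = 0x97.

0x97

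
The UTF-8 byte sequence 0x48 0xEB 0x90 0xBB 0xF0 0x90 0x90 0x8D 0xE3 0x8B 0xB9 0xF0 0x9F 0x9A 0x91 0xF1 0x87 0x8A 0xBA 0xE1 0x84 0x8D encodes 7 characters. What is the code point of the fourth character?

Offset 0: leading byte 0x48 = 01001000 → 1-byte char #1 = 48.
Offset 1: leading byte 0xEB = 11101011 → 3-byte char #2 = EB 90 BB.
Offset 4: leading byte 0xF0 = 11110000 → 4-byte char #3 = F0 90 90 8D.
Offset 8: leading byte 0xE3 = 11100011 → 3-byte char #4 = E3 8B B9.
Leading byte 0xE3 = 11100011 matches 1110xxxx → 3-byte sequence.
Byte 1: 0xE3 = 11100011, payload 0011 (4 bits).
Byte 2: 0x8B = 10001011 (10xxxxxx ✓), payload 001011.
Byte 3: 0xB9 = 10111001 (10xxxxxx ✓), payload 111001.
Concatenate: 0011001011111001 = 0x32F9 (16 bits → U+32F9).

U+32F9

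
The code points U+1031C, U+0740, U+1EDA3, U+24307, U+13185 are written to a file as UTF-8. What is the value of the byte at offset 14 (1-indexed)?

0x87

1-indexed offset 14 is 0-indexed offset 13.
U+1031C → 4-byte form F0 90 8C 9C at offsets 0–3.
U+0740 → 2-byte form DD 80 at offsets 4–5.
U+1EDA3 → 4-byte form F0 9E B6 A3 at offsets 6–9.
U+24307 → 4-byte form F0 A4 8C 87 at offsets 10–13.
Offset 13 falls in char 4's range; it's byte 4 of F0 A4 8C 87 = 0x87.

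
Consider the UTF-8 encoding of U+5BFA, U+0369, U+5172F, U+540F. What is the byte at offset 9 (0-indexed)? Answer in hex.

0xE5

U+5BFA → 3-byte form E5 AF BA at offsets 0–2.
U+0369 → 2-byte form CD A9 at offsets 3–4.
U+5172F → 4-byte form F1 91 9C AF at offsets 5–8.
U+540F → 3-byte form E5 90 8F at offsets 9–11.
Offset 9 falls in char 4's range; it's byte 1 of E5 90 8F = 0xE5.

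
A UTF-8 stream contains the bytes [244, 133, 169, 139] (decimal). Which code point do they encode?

U+105A4B

Leading byte 0xF4 = 11110100 matches 11110xxx → 4-byte sequence.
Byte 1: 0xF4 = 11110100, payload 100 (3 bits).
Byte 2: 0x85 = 10000101 (10xxxxxx ✓), payload 000101.
Byte 3: 0xA9 = 10101001 (10xxxxxx ✓), payload 101001.
Byte 4: 0x8B = 10001011 (10xxxxxx ✓), payload 001011.
Concatenate: 100000101101001001011 = 0x105A4B (21 bits → U+105A4B).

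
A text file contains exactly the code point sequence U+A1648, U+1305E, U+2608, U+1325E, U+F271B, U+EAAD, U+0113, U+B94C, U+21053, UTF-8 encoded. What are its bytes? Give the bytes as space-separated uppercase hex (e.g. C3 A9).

U+A1648: 4-byte form → F2 A1 99 88.
U+1305E: 4-byte form → F0 93 81 9E.
U+2608: 3-byte form → E2 98 88.
U+1325E: 4-byte form → F0 93 89 9E.
U+F271B: 4-byte form → F3 B2 9C 9B.
U+EAAD: 3-byte form → EE AA AD.
U+0113: 2-byte form → C4 93.
U+B94C: 3-byte form → EB A5 8C.
U+21053: 4-byte form → F0 A1 81 93.
Concatenated (31 bytes): F2 A1 99 88 F0 93 81 9E E2 98 88 F0 93 89 9E F3 B2 9C 9B EE AA AD C4 93 EB A5 8C F0 A1 81 93.

F2 A1 99 88 F0 93 81 9E E2 98 88 F0 93 89 9E F3 B2 9C 9B EE AA AD C4 93 EB A5 8C F0 A1 81 93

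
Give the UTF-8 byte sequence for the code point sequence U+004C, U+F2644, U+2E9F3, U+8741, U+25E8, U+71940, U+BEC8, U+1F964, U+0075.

U+004C: 1-byte form → 4C.
U+F2644: 4-byte form → F3 B2 99 84.
U+2E9F3: 4-byte form → F0 AE A7 B3.
U+8741: 3-byte form → E8 9D 81.
U+25E8: 3-byte form → E2 97 A8.
U+71940: 4-byte form → F1 B1 A5 80.
U+BEC8: 3-byte form → EB BB 88.
U+1F964: 4-byte form → F0 9F A5 A4.
U+0075: 1-byte form → 75.
Concatenated (27 bytes): 4C F3 B2 99 84 F0 AE A7 B3 E8 9D 81 E2 97 A8 F1 B1 A5 80 EB BB 88 F0 9F A5 A4 75.

4C F3 B2 99 84 F0 AE A7 B3 E8 9D 81 E2 97 A8 F1 B1 A5 80 EB BB 88 F0 9F A5 A4 75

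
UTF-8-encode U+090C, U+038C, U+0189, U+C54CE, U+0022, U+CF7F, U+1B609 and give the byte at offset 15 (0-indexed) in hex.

U+090C → 3-byte form E0 A4 8C at offsets 0–2.
U+038C → 2-byte form CE 8C at offsets 3–4.
U+0189 → 2-byte form C6 89 at offsets 5–6.
U+C54CE → 4-byte form F3 85 93 8E at offsets 7–10.
U+0022 → 1-byte form 22 at offsets 11–11.
U+CF7F → 3-byte form EC BD BF at offsets 12–14.
U+1B609 → 4-byte form F0 9B 98 89 at offsets 15–18.
Offset 15 falls in char 7's range; it's byte 1 of F0 9B 98 89 = 0xF0.

0xF0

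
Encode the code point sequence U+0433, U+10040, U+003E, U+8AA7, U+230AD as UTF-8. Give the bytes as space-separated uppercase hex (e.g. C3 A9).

D0 B3 F0 90 81 80 3E E8 AA A7 F0 A3 82 AD

U+0433: 2-byte form → D0 B3.
U+10040: 4-byte form → F0 90 81 80.
U+003E: 1-byte form → 3E.
U+8AA7: 3-byte form → E8 AA A7.
U+230AD: 4-byte form → F0 A3 82 AD.
Concatenated (14 bytes): D0 B3 F0 90 81 80 3E E8 AA A7 F0 A3 82 AD.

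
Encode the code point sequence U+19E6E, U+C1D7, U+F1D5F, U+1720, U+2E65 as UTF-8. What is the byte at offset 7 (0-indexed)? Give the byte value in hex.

U+19E6E → 4-byte form F0 99 B9 AE at offsets 0–3.
U+C1D7 → 3-byte form EC 87 97 at offsets 4–6.
U+F1D5F → 4-byte form F3 B1 B5 9F at offsets 7–10.
Offset 7 falls in char 3's range; it's byte 1 of F3 B1 B5 9F = 0xF3.

0xF3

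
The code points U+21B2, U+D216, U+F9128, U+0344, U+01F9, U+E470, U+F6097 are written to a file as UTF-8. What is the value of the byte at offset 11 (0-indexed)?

0x84

U+21B2 → 3-byte form E2 86 B2 at offsets 0–2.
U+D216 → 3-byte form ED 88 96 at offsets 3–5.
U+F9128 → 4-byte form F3 B9 84 A8 at offsets 6–9.
U+0344 → 2-byte form CD 84 at offsets 10–11.
Offset 11 falls in char 4's range; it's byte 2 of CD 84 = 0x84.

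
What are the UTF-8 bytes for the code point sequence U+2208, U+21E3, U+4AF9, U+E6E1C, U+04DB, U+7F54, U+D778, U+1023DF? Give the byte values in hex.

U+2208: 3-byte form → E2 88 88.
U+21E3: 3-byte form → E2 87 A3.
U+4AF9: 3-byte form → E4 AB B9.
U+E6E1C: 4-byte form → F3 A6 B8 9C.
U+04DB: 2-byte form → D3 9B.
U+7F54: 3-byte form → E7 BD 94.
U+D778: 3-byte form → ED 9D B8.
U+1023DF: 4-byte form → F4 82 8F 9F.
Concatenated (25 bytes): E2 88 88 E2 87 A3 E4 AB B9 F3 A6 B8 9C D3 9B E7 BD 94 ED 9D B8 F4 82 8F 9F.

E2 88 88 E2 87 A3 E4 AB B9 F3 A6 B8 9C D3 9B E7 BD 94 ED 9D B8 F4 82 8F 9F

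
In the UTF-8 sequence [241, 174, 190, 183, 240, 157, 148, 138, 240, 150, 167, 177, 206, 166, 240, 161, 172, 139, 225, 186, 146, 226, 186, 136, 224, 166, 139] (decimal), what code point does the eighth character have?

Offset 0: leading byte 0xF1 = 11110001 → 4-byte char #1 = F1 AE BE B7.
Offset 4: leading byte 0xF0 = 11110000 → 4-byte char #2 = F0 9D 94 8A.
Offset 8: leading byte 0xF0 = 11110000 → 4-byte char #3 = F0 96 A7 B1.
Offset 12: leading byte 0xCE = 11001110 → 2-byte char #4 = CE A6.
Offset 14: leading byte 0xF0 = 11110000 → 4-byte char #5 = F0 A1 AC 8B.
Offset 18: leading byte 0xE1 = 11100001 → 3-byte char #6 = E1 BA 92.
Offset 21: leading byte 0xE2 = 11100010 → 3-byte char #7 = E2 BA 88.
Offset 24: leading byte 0xE0 = 11100000 → 3-byte char #8 = E0 A6 8B.
Leading byte 0xE0 = 11100000 matches 1110xxxx → 3-byte sequence.
Byte 1: 0xE0 = 11100000, payload 0000 (4 bits).
Byte 2: 0xA6 = 10100110 (10xxxxxx ✓), payload 100110.
Byte 3: 0x8B = 10001011 (10xxxxxx ✓), payload 001011.
Concatenate: 0000100110001011 = 0x98B (16 bits → U+098B).

U+098B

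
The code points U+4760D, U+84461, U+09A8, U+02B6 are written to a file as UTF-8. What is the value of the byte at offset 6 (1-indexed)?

1-indexed offset 6 is 0-indexed offset 5.
U+4760D → 4-byte form F1 87 98 8D at offsets 0–3.
U+84461 → 4-byte form F2 84 91 A1 at offsets 4–7.
Offset 5 falls in char 2's range; it's byte 2 of F2 84 91 A1 = 0x84.

0x84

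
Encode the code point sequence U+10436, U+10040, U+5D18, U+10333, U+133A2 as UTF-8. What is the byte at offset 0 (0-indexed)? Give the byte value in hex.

U+10436 → 4-byte form F0 90 90 B6 at offsets 0–3.
Offset 0 falls in char 1's range; it's byte 1 of F0 90 90 B6 = 0xF0.

0xF0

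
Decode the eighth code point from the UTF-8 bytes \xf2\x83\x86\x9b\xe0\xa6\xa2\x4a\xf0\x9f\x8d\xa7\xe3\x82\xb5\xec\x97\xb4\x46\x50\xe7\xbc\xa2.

Offset 0: leading byte 0xF2 = 11110010 → 4-byte char #1 = F2 83 86 9B.
Offset 4: leading byte 0xE0 = 11100000 → 3-byte char #2 = E0 A6 A2.
Offset 7: leading byte 0x4A = 01001010 → 1-byte char #3 = 4A.
Offset 8: leading byte 0xF0 = 11110000 → 4-byte char #4 = F0 9F 8D A7.
Offset 12: leading byte 0xE3 = 11100011 → 3-byte char #5 = E3 82 B5.
Offset 15: leading byte 0xEC = 11101100 → 3-byte char #6 = EC 97 B4.
Offset 18: leading byte 0x46 = 01000110 → 1-byte char #7 = 46.
Offset 19: leading byte 0x50 = 01010000 → 1-byte char #8 = 50.
Leading byte 0x50 = 01010000 matches 0xxxxxxx → 1-byte sequence.
Byte 1: 0x50 = 01010000, payload 1010000 (7 bits).
Concatenate: 1010000 = 0x50 (7 bits → U+0050).

U+0050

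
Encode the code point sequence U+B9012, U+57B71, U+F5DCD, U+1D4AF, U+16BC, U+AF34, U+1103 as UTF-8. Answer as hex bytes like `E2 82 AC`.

F2 B9 80 92 F1 97 AD B1 F3 B5 B7 8D F0 9D 92 AF E1 9A BC EA BC B4 E1 84 83

U+B9012: 4-byte form → F2 B9 80 92.
U+57B71: 4-byte form → F1 97 AD B1.
U+F5DCD: 4-byte form → F3 B5 B7 8D.
U+1D4AF: 4-byte form → F0 9D 92 AF.
U+16BC: 3-byte form → E1 9A BC.
U+AF34: 3-byte form → EA BC B4.
U+1103: 3-byte form → E1 84 83.
Concatenated (25 bytes): F2 B9 80 92 F1 97 AD B1 F3 B5 B7 8D F0 9D 92 AF E1 9A BC EA BC B4 E1 84 83.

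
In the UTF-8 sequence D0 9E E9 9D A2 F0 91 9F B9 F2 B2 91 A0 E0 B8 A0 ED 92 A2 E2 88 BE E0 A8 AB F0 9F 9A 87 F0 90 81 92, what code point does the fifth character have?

U+0E20

Offset 0: leading byte 0xD0 = 11010000 → 2-byte char #1 = D0 9E.
Offset 2: leading byte 0xE9 = 11101001 → 3-byte char #2 = E9 9D A2.
Offset 5: leading byte 0xF0 = 11110000 → 4-byte char #3 = F0 91 9F B9.
Offset 9: leading byte 0xF2 = 11110010 → 4-byte char #4 = F2 B2 91 A0.
Offset 13: leading byte 0xE0 = 11100000 → 3-byte char #5 = E0 B8 A0.
Leading byte 0xE0 = 11100000 matches 1110xxxx → 3-byte sequence.
Byte 1: 0xE0 = 11100000, payload 0000 (4 bits).
Byte 2: 0xB8 = 10111000 (10xxxxxx ✓), payload 111000.
Byte 3: 0xA0 = 10100000 (10xxxxxx ✓), payload 100000.
Concatenate: 0000111000100000 = 0xE20 (16 bits → U+0E20).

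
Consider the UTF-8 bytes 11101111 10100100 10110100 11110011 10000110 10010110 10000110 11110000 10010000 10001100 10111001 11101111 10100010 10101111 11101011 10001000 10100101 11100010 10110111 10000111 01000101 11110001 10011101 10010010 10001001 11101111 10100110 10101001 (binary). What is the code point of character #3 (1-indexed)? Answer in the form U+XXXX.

Offset 0: leading byte 0xEF = 11101111 → 3-byte char #1 = EF A4 B4.
Offset 3: leading byte 0xF3 = 11110011 → 4-byte char #2 = F3 86 96 86.
Offset 7: leading byte 0xF0 = 11110000 → 4-byte char #3 = F0 90 8C B9.
Leading byte 0xF0 = 11110000 matches 11110xxx → 4-byte sequence.
Byte 1: 0xF0 = 11110000, payload 000 (3 bits).
Byte 2: 0x90 = 10010000 (10xxxxxx ✓), payload 010000.
Byte 3: 0x8C = 10001100 (10xxxxxx ✓), payload 001100.
Byte 4: 0xB9 = 10111001 (10xxxxxx ✓), payload 111001.
Concatenate: 000010000001100111001 = 0x10339 (21 bits → U+10339).

U+10339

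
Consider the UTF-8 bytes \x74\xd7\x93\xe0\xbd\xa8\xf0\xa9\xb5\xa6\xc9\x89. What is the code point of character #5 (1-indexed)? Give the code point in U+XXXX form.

U+0249

Offset 0: leading byte 0x74 = 01110100 → 1-byte char #1 = 74.
Offset 1: leading byte 0xD7 = 11010111 → 2-byte char #2 = D7 93.
Offset 3: leading byte 0xE0 = 11100000 → 3-byte char #3 = E0 BD A8.
Offset 6: leading byte 0xF0 = 11110000 → 4-byte char #4 = F0 A9 B5 A6.
Offset 10: leading byte 0xC9 = 11001001 → 2-byte char #5 = C9 89.
Leading byte 0xC9 = 11001001 matches 110xxxxx → 2-byte sequence.
Byte 1: 0xC9 = 11001001, payload 01001 (5 bits).
Byte 2: 0x89 = 10001001 (10xxxxxx ✓), payload 001001.
Concatenate: 01001001001 = 0x249 (11 bits → U+0249).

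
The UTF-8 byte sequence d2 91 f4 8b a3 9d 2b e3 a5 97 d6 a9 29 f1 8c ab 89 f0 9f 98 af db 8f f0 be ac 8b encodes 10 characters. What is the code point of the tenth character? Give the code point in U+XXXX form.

U+3EB0B

Offset 0: leading byte 0xD2 = 11010010 → 2-byte char #1 = D2 91.
Offset 2: leading byte 0xF4 = 11110100 → 4-byte char #2 = F4 8B A3 9D.
Offset 6: leading byte 0x2B = 00101011 → 1-byte char #3 = 2B.
Offset 7: leading byte 0xE3 = 11100011 → 3-byte char #4 = E3 A5 97.
Offset 10: leading byte 0xD6 = 11010110 → 2-byte char #5 = D6 A9.
Offset 12: leading byte 0x29 = 00101001 → 1-byte char #6 = 29.
Offset 13: leading byte 0xF1 = 11110001 → 4-byte char #7 = F1 8C AB 89.
Offset 17: leading byte 0xF0 = 11110000 → 4-byte char #8 = F0 9F 98 AF.
Offset 21: leading byte 0xDB = 11011011 → 2-byte char #9 = DB 8F.
Offset 23: leading byte 0xF0 = 11110000 → 4-byte char #10 = F0 BE AC 8B.
Leading byte 0xF0 = 11110000 matches 11110xxx → 4-byte sequence.
Byte 1: 0xF0 = 11110000, payload 000 (3 bits).
Byte 2: 0xBE = 10111110 (10xxxxxx ✓), payload 111110.
Byte 3: 0xAC = 10101100 (10xxxxxx ✓), payload 101100.
Byte 4: 0x8B = 10001011 (10xxxxxx ✓), payload 001011.
Concatenate: 000111110101100001011 = 0x3EB0B (21 bits → U+3EB0B).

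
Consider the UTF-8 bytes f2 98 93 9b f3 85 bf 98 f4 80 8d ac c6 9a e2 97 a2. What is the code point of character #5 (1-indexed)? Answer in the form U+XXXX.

Offset 0: leading byte 0xF2 = 11110010 → 4-byte char #1 = F2 98 93 9B.
Offset 4: leading byte 0xF3 = 11110011 → 4-byte char #2 = F3 85 BF 98.
Offset 8: leading byte 0xF4 = 11110100 → 4-byte char #3 = F4 80 8D AC.
Offset 12: leading byte 0xC6 = 11000110 → 2-byte char #4 = C6 9A.
Offset 14: leading byte 0xE2 = 11100010 → 3-byte char #5 = E2 97 A2.
Leading byte 0xE2 = 11100010 matches 1110xxxx → 3-byte sequence.
Byte 1: 0xE2 = 11100010, payload 0010 (4 bits).
Byte 2: 0x97 = 10010111 (10xxxxxx ✓), payload 010111.
Byte 3: 0xA2 = 10100010 (10xxxxxx ✓), payload 100010.
Concatenate: 0010010111100010 = 0x25E2 (16 bits → U+25E2).

U+25E2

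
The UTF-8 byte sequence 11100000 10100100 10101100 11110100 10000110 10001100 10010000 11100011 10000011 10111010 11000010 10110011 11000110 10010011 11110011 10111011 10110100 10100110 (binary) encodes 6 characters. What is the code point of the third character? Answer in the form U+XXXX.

U+30FA

Offset 0: leading byte 0xE0 = 11100000 → 3-byte char #1 = E0 A4 AC.
Offset 3: leading byte 0xF4 = 11110100 → 4-byte char #2 = F4 86 8C 90.
Offset 7: leading byte 0xE3 = 11100011 → 3-byte char #3 = E3 83 BA.
Leading byte 0xE3 = 11100011 matches 1110xxxx → 3-byte sequence.
Byte 1: 0xE3 = 11100011, payload 0011 (4 bits).
Byte 2: 0x83 = 10000011 (10xxxxxx ✓), payload 000011.
Byte 3: 0xBA = 10111010 (10xxxxxx ✓), payload 111010.
Concatenate: 0011000011111010 = 0x30FA (16 bits → U+30FA).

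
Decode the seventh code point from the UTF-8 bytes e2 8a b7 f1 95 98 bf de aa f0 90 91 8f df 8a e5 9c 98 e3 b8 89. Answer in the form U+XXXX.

Offset 0: leading byte 0xE2 = 11100010 → 3-byte char #1 = E2 8A B7.
Offset 3: leading byte 0xF1 = 11110001 → 4-byte char #2 = F1 95 98 BF.
Offset 7: leading byte 0xDE = 11011110 → 2-byte char #3 = DE AA.
Offset 9: leading byte 0xF0 = 11110000 → 4-byte char #4 = F0 90 91 8F.
Offset 13: leading byte 0xDF = 11011111 → 2-byte char #5 = DF 8A.
Offset 15: leading byte 0xE5 = 11100101 → 3-byte char #6 = E5 9C 98.
Offset 18: leading byte 0xE3 = 11100011 → 3-byte char #7 = E3 B8 89.
Leading byte 0xE3 = 11100011 matches 1110xxxx → 3-byte sequence.
Byte 1: 0xE3 = 11100011, payload 0011 (4 bits).
Byte 2: 0xB8 = 10111000 (10xxxxxx ✓), payload 111000.
Byte 3: 0x89 = 10001001 (10xxxxxx ✓), payload 001001.
Concatenate: 0011111000001001 = 0x3E09 (16 bits → U+3E09).

U+3E09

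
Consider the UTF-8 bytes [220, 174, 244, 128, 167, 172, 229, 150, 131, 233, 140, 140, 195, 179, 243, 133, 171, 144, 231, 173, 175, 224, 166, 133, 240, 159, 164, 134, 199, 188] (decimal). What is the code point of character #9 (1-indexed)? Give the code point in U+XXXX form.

U+1F906

Offset 0: leading byte 0xDC = 11011100 → 2-byte char #1 = DC AE.
Offset 2: leading byte 0xF4 = 11110100 → 4-byte char #2 = F4 80 A7 AC.
Offset 6: leading byte 0xE5 = 11100101 → 3-byte char #3 = E5 96 83.
Offset 9: leading byte 0xE9 = 11101001 → 3-byte char #4 = E9 8C 8C.
Offset 12: leading byte 0xC3 = 11000011 → 2-byte char #5 = C3 B3.
Offset 14: leading byte 0xF3 = 11110011 → 4-byte char #6 = F3 85 AB 90.
Offset 18: leading byte 0xE7 = 11100111 → 3-byte char #7 = E7 AD AF.
Offset 21: leading byte 0xE0 = 11100000 → 3-byte char #8 = E0 A6 85.
Offset 24: leading byte 0xF0 = 11110000 → 4-byte char #9 = F0 9F A4 86.
Leading byte 0xF0 = 11110000 matches 11110xxx → 4-byte sequence.
Byte 1: 0xF0 = 11110000, payload 000 (3 bits).
Byte 2: 0x9F = 10011111 (10xxxxxx ✓), payload 011111.
Byte 3: 0xA4 = 10100100 (10xxxxxx ✓), payload 100100.
Byte 4: 0x86 = 10000110 (10xxxxxx ✓), payload 000110.
Concatenate: 000011111100100000110 = 0x1F906 (21 bits → U+1F906).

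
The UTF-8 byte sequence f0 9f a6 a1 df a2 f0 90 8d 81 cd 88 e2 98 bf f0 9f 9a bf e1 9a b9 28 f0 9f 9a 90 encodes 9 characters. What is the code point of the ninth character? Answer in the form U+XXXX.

Offset 0: leading byte 0xF0 = 11110000 → 4-byte char #1 = F0 9F A6 A1.
Offset 4: leading byte 0xDF = 11011111 → 2-byte char #2 = DF A2.
Offset 6: leading byte 0xF0 = 11110000 → 4-byte char #3 = F0 90 8D 81.
Offset 10: leading byte 0xCD = 11001101 → 2-byte char #4 = CD 88.
Offset 12: leading byte 0xE2 = 11100010 → 3-byte char #5 = E2 98 BF.
Offset 15: leading byte 0xF0 = 11110000 → 4-byte char #6 = F0 9F 9A BF.
Offset 19: leading byte 0xE1 = 11100001 → 3-byte char #7 = E1 9A B9.
Offset 22: leading byte 0x28 = 00101000 → 1-byte char #8 = 28.
Offset 23: leading byte 0xF0 = 11110000 → 4-byte char #9 = F0 9F 9A 90.
Leading byte 0xF0 = 11110000 matches 11110xxx → 4-byte sequence.
Byte 1: 0xF0 = 11110000, payload 000 (3 bits).
Byte 2: 0x9F = 10011111 (10xxxxxx ✓), payload 011111.
Byte 3: 0x9A = 10011010 (10xxxxxx ✓), payload 011010.
Byte 4: 0x90 = 10010000 (10xxxxxx ✓), payload 010000.
Concatenate: 000011111011010010000 = 0x1F690 (21 bits → U+1F690).

U+1F690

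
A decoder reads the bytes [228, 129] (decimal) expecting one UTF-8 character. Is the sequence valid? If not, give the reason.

Leading byte 0xE4 = 11100100 → 3-byte form, but only 2 bytes are present.

invalid (sequence truncated)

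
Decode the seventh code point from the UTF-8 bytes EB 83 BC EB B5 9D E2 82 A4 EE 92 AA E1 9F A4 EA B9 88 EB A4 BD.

U+B93D

Offset 0: leading byte 0xEB = 11101011 → 3-byte char #1 = EB 83 BC.
Offset 3: leading byte 0xEB = 11101011 → 3-byte char #2 = EB B5 9D.
Offset 6: leading byte 0xE2 = 11100010 → 3-byte char #3 = E2 82 A4.
Offset 9: leading byte 0xEE = 11101110 → 3-byte char #4 = EE 92 AA.
Offset 12: leading byte 0xE1 = 11100001 → 3-byte char #5 = E1 9F A4.
Offset 15: leading byte 0xEA = 11101010 → 3-byte char #6 = EA B9 88.
Offset 18: leading byte 0xEB = 11101011 → 3-byte char #7 = EB A4 BD.
Leading byte 0xEB = 11101011 matches 1110xxxx → 3-byte sequence.
Byte 1: 0xEB = 11101011, payload 1011 (4 bits).
Byte 2: 0xA4 = 10100100 (10xxxxxx ✓), payload 100100.
Byte 3: 0xBD = 10111101 (10xxxxxx ✓), payload 111101.
Concatenate: 1011100100111101 = 0xB93D (16 bits → U+B93D).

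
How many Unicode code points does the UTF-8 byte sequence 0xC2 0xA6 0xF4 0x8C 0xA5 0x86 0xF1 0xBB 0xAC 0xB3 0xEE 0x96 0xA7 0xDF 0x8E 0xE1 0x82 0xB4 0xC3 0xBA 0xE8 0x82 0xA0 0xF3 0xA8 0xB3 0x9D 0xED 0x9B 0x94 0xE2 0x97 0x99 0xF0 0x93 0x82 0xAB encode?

Byte at offset 0: 0xC2 = 11000010 → 2-byte char (#1). Advance 2.
Byte at offset 2: 0xF4 = 11110100 → 4-byte char (#2). Advance 4.
Byte at offset 6: 0xF1 = 11110001 → 4-byte char (#3). Advance 4.
Byte at offset 10: 0xEE = 11101110 → 3-byte char (#4). Advance 3.
Byte at offset 13: 0xDF = 11011111 → 2-byte char (#5). Advance 2.
Byte at offset 15: 0xE1 = 11100001 → 3-byte char (#6). Advance 3.
Byte at offset 18: 0xC3 = 11000011 → 2-byte char (#7). Advance 2.
Byte at offset 20: 0xE8 = 11101000 → 3-byte char (#8). Advance 3.
Byte at offset 23: 0xF3 = 11110011 → 4-byte char (#9). Advance 4.
Byte at offset 27: 0xED = 11101101 → 3-byte char (#10). Advance 3.
Byte at offset 30: 0xE2 = 11100010 → 3-byte char (#11). Advance 3.
Byte at offset 33: 0xF0 = 11110000 → 4-byte char (#12). Advance 4.
Reached end at offset 37 after 12 code points.

12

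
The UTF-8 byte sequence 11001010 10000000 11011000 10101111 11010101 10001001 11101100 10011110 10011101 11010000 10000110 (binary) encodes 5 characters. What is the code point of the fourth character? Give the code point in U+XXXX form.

U+C79D

Offset 0: leading byte 0xCA = 11001010 → 2-byte char #1 = CA 80.
Offset 2: leading byte 0xD8 = 11011000 → 2-byte char #2 = D8 AF.
Offset 4: leading byte 0xD5 = 11010101 → 2-byte char #3 = D5 89.
Offset 6: leading byte 0xEC = 11101100 → 3-byte char #4 = EC 9E 9D.
Leading byte 0xEC = 11101100 matches 1110xxxx → 3-byte sequence.
Byte 1: 0xEC = 11101100, payload 1100 (4 bits).
Byte 2: 0x9E = 10011110 (10xxxxxx ✓), payload 011110.
Byte 3: 0x9D = 10011101 (10xxxxxx ✓), payload 011101.
Concatenate: 1100011110011101 = 0xC79D (16 bits → U+C79D).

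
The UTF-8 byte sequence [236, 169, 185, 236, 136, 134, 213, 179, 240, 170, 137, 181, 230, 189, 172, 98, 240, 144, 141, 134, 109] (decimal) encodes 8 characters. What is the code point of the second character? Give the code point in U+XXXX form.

U+C206

Offset 0: leading byte 0xEC = 11101100 → 3-byte char #1 = EC A9 B9.
Offset 3: leading byte 0xEC = 11101100 → 3-byte char #2 = EC 88 86.
Leading byte 0xEC = 11101100 matches 1110xxxx → 3-byte sequence.
Byte 1: 0xEC = 11101100, payload 1100 (4 bits).
Byte 2: 0x88 = 10001000 (10xxxxxx ✓), payload 001000.
Byte 3: 0x86 = 10000110 (10xxxxxx ✓), payload 000110.
Concatenate: 1100001000000110 = 0xC206 (16 bits → U+C206).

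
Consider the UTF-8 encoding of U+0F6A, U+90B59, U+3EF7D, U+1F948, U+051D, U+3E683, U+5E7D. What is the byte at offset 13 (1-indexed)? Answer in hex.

0x9F

1-indexed offset 13 is 0-indexed offset 12.
U+0F6A → 3-byte form E0 BD AA at offsets 0–2.
U+90B59 → 4-byte form F2 90 AD 99 at offsets 3–6.
U+3EF7D → 4-byte form F0 BE BD BD at offsets 7–10.
U+1F948 → 4-byte form F0 9F A5 88 at offsets 11–14.
Offset 12 falls in char 4's range; it's byte 2 of F0 9F A5 88 = 0x9F.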